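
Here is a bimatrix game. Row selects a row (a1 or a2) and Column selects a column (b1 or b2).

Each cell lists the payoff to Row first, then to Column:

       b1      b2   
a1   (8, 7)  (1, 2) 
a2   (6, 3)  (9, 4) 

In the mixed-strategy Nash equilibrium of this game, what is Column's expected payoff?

11/3

First find p, the probability Row plays a1, from Column's indifference between b1 and b2: 7p + 3(1−p) = 2p + 4(1−p), giving p = 1/6.
Since Column is indifferent in equilibrium, Column's expected payoff equals the payoff from either column against (1/6, 5/6). Using b1: 7(1/6) + 3(5/6) = 11/3.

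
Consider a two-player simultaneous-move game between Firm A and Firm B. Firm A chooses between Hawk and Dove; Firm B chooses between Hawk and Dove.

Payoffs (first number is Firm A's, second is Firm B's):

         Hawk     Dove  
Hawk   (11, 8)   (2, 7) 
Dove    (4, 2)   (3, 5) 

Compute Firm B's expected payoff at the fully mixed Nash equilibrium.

First find p, the probability Firm A plays Hawk, from Firm B's indifference between Hawk and Dove: 8p + 2(1−p) = 7p + 5(1−p), giving p = 3/4.
Since Firm B is indifferent in equilibrium, Firm B's expected payoff equals the payoff from either column against (3/4, 1/4). Using Hawk: 8(3/4) + 2(1/4) = 13/2.

13/2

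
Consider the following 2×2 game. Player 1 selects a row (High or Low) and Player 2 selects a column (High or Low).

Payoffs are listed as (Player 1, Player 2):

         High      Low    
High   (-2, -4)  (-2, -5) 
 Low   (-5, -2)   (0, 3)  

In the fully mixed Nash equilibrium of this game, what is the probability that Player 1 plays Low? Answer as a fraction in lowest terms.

1/6

Let r be the probability that Player 1 plays High. In a completely mixed equilibrium, Player 2 must be indifferent between High and Low.
Player 2's expected payoff from High is −4r − 2(1−r); from Low it is −5r + 3(1−r).
Setting these equal: −2r − 2 = −8r + 3, so r = 5/6.
Therefore Player 1 plays Low with probability 1 − 5/6 = 1/6.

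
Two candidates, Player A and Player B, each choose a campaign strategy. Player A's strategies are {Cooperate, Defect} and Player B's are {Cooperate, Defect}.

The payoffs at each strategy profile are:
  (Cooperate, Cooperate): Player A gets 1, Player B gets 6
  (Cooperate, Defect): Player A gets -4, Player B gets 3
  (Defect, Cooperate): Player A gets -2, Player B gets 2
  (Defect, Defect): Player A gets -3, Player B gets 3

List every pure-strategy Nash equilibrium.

(Cooperate, Cooperate): Player A gets 1 ≥ -2 from Defect, and Player B gets 6 ≥ 3 from Defect — Nash equilibrium.
(Cooperate, Defect): Player A prefers Defect (-3 > -4); Player B prefers Cooperate (6 > 3) — not an equilibrium.
(Defect, Cooperate): Player A prefers Cooperate (1 > -2); Player B prefers Defect (3 > 2) — not an equilibrium.
(Defect, Defect): Player A gets -3 ≥ -4 from Cooperate, and Player B gets 3 ≥ 2 from Cooperate — Nash equilibrium.

(Cooperate, Cooperate) and (Defect, Defect)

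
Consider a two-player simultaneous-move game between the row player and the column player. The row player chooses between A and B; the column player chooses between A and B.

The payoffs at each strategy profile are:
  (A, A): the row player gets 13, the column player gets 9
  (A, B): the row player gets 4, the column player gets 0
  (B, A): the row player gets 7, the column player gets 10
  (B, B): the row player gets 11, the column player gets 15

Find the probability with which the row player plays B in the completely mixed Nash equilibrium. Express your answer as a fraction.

9/14

Let x be the probability that the row player plays A. In a completely mixed equilibrium, the column player must be indifferent between A and B.
The column player's expected payoff from A is 9x + 10(1−x); from B it is 15(1−x).
Setting these equal: −x + 10 = −15x + 15, so x = 5/14.
Therefore the row player plays B with probability 1 − 5/14 = 9/14.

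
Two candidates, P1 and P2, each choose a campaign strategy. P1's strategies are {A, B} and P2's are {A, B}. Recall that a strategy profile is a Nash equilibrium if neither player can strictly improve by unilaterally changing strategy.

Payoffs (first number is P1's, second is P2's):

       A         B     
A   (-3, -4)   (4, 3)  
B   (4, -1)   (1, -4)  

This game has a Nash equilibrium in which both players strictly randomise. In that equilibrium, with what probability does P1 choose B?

Let x be the probability that P1 plays A. In a completely mixed equilibrium, P2 must be indifferent between A and B.
P2's expected payoff from A is −4x − (1−x); from B it is 3x − 4(1−x).
Setting these equal: −3x − 1 = 7x − 4, so x = 3/10.
Therefore P1 plays B with probability 1 − 3/10 = 7/10.

7/10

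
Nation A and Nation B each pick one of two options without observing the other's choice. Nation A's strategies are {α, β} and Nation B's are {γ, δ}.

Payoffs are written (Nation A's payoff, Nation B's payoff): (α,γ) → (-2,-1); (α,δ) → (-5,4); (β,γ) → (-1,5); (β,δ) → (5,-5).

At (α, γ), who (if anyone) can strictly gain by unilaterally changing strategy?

Nation A at (α, γ) earns -2; deviating to β yields -1 — a strict improvement.
Nation B earns -1; deviating to δ yields 4 — a strict improvement.
Both Nation A and Nation B have strictly profitable deviations.

Both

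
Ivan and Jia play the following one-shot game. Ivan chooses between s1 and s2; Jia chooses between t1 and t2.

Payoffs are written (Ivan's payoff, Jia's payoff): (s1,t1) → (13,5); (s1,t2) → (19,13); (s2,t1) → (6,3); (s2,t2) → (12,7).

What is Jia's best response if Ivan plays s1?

t2

Against s1, Jia earns 5 from t1 and 13 from t2.
So t2 is the best response.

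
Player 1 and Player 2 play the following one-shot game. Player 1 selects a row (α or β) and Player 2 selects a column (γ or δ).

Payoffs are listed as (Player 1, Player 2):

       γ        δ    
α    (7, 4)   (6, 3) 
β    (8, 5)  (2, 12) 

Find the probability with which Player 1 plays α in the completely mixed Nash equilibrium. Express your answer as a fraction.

7/8

Let r be the probability that Player 1 plays α. In a completely mixed equilibrium, Player 2 must be indifferent between γ and δ.
Player 2's expected payoff from γ is 4r + 5(1−r); from δ it is 3r + 12(1−r).
Setting these equal: −r + 5 = −9r + 12, so r = 7/8.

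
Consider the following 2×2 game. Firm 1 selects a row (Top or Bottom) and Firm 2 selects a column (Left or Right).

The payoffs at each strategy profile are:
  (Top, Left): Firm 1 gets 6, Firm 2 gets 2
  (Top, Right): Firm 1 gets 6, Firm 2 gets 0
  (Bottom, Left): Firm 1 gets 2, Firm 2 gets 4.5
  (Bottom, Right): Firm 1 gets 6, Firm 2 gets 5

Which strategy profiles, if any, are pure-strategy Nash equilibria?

(Top, Left): Firm 1 gets 6 ≥ 2 from Bottom, and Firm 2 gets 2 ≥ 0 from Right — Nash equilibrium.
(Top, Right): Firm 2 prefers Left (2 > 0) — not an equilibrium.
(Bottom, Left): Firm 1 prefers Top (6 > 2); Firm 2 prefers Right (5 > 4.5) — not an equilibrium.
(Bottom, Right): Firm 1 gets 6 ≥ 6 from Top, and Firm 2 gets 5 ≥ 4.5 from Left — Nash equilibrium.

(Top, Left) and (Bottom, Right)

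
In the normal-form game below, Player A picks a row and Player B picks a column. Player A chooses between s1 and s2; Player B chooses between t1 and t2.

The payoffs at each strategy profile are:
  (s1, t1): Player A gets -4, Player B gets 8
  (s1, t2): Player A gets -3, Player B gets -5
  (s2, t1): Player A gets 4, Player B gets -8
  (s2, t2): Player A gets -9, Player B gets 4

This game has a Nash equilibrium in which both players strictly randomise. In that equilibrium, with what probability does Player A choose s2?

Let p be the probability that Player A plays s1. In a completely mixed equilibrium, Player B must be indifferent between t1 and t2.
Player B's expected payoff from t1 is 8p − 8(1−p); from t2 it is −5p + 4(1−p).
Setting these equal: 16p − 8 = −9p + 4, so p = 12/25.
Therefore Player A plays s2 with probability 1 − 12/25 = 13/25.

13/25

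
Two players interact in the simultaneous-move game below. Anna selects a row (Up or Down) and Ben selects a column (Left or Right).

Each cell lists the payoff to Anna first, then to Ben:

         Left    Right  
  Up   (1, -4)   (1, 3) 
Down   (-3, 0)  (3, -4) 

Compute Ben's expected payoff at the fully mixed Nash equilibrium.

First find x, the probability Anna plays Up, from Ben's indifference between Left and Right: −4x = 3x − 4(1−x), giving x = 4/11.
Since Ben is indifferent in equilibrium, Ben's expected payoff equals the payoff from either column against (4/11, 7/11). Using Left: −4(4/11) = -16/11.

-16/11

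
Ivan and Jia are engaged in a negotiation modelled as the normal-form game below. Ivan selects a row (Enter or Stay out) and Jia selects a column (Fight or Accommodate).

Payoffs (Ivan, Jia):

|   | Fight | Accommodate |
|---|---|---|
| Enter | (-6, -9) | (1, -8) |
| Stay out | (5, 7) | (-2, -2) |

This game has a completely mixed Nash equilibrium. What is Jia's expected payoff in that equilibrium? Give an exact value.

First find x, the probability Ivan plays Enter, from Jia's indifference between Fight and Accommodate: −9x + 7(1−x) = −8x − 2(1−x), giving x = 9/10.
Since Jia is indifferent in equilibrium, Jia's expected payoff equals the payoff from either column against (9/10, 1/10). Using Fight: −9(9/10) + 7(1/10) = -37/5.

-37/5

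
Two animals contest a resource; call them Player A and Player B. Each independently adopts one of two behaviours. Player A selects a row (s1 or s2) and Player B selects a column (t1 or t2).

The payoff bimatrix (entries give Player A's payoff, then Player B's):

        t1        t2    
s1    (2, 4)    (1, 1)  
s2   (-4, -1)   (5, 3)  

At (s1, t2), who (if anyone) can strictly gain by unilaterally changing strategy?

Both

Player A at (s1, t2) earns 1; deviating to s2 yields 5 — a strict improvement.
Player B earns 1; deviating to t1 yields 4 — a strict improvement.
Both Player A and Player B have strictly profitable deviations.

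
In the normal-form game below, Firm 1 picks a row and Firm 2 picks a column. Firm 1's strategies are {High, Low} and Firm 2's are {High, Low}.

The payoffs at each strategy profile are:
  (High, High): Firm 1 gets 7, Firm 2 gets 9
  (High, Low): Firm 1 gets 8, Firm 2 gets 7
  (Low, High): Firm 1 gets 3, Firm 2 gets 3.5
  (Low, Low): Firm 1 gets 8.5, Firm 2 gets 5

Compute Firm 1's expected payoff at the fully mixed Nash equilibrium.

71/9

First find q, the probability Firm 2 plays High, from Firm 1's indifference between High and Low: 7q + 8(1−q) = 3q + 8.5(1−q), giving q = 1/9.
Since Firm 1 is indifferent in equilibrium, Firm 1's expected payoff equals the payoff from either row against (1/9, 8/9). Using High: 7(1/9) + 8(8/9) = 71/9.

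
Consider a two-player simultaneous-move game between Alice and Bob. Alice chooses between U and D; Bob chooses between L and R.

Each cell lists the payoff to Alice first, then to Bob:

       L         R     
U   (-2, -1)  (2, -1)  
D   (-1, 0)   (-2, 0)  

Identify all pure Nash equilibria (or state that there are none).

(U, L): Alice prefers D (-1 > -2) — not an equilibrium.
(U, R): Alice gets 2 ≥ -2 from D, and Bob gets -1 ≥ -1 from L — Nash equilibrium.
(D, L): Alice gets -1 ≥ -2 from U, and Bob gets 0 ≥ 0 from R — Nash equilibrium.
(D, R): Alice prefers U (2 > -2) — not an equilibrium.

(U, R) and (D, L)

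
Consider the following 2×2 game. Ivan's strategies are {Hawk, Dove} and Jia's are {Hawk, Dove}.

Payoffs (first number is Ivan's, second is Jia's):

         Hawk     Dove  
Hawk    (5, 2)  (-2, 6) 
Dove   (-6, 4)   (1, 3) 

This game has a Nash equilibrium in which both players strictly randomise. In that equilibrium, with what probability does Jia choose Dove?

Let c be the probability that Jia plays Hawk. In a completely mixed equilibrium, Ivan must be indifferent between Hawk and Dove.
Ivan's expected payoff from Hawk is 5c − 2(1−c); from Dove it is −6c + (1−c).
Setting these equal: 7c − 2 = −7c + 1, so c = 3/14.
Therefore Jia plays Dove with probability 1 − 3/14 = 11/14.

11/14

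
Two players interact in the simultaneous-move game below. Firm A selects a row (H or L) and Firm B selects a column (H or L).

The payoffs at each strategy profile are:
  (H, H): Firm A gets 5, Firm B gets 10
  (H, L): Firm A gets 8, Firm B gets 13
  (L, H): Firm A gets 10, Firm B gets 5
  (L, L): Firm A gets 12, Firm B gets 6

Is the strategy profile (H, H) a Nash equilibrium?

At (H, H), Firm A earns 5; switching to L would give 10, so Firm A would deviate.
Firm B earns 10; switching to L would give 13, so Firm B would deviate.
Since at least one player can profitably deviate, this is not a Nash equilibrium.

No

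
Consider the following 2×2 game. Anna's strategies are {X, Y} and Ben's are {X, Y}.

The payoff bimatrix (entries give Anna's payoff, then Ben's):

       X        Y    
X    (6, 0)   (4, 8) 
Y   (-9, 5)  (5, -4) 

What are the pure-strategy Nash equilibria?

none

(X, X): Ben prefers Y (8 > 0) — not an equilibrium.
(X, Y): Anna prefers Y (5 > 4) — not an equilibrium.
(Y, X): Anna prefers X (6 > -9) — not an equilibrium.
(Y, Y): Ben prefers X (5 > -4) — not an equilibrium.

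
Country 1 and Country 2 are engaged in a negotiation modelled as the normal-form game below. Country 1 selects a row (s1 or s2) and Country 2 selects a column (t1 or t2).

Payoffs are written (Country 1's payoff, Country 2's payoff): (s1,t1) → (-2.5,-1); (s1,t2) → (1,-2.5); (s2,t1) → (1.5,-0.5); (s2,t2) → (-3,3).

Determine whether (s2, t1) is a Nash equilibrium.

No

At (s2, t1), Country 1 earns 1.5; switching to s1 would give -2.5, so Country 1 has no profitable deviation.
Country 2 earns -0.5; switching to t2 would give 3, so Country 2 would deviate.
Since at least one player can profitably deviate, this is not a Nash equilibrium.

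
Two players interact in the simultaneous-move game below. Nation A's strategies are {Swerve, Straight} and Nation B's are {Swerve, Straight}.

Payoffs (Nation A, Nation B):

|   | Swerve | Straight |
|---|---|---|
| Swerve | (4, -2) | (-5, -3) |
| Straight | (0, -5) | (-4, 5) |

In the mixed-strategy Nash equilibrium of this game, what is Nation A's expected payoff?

First find q, the probability Nation B plays Swerve, from Nation A's indifference between Swerve and Straight: 4q − 5(1−q) = −4(1−q), giving q = 1/5.
Since Nation A is indifferent in equilibrium, Nation A's expected payoff equals the payoff from either row against (1/5, 4/5). Using Swerve: 4(1/5) − 5(4/5) = -16/5.

-16/5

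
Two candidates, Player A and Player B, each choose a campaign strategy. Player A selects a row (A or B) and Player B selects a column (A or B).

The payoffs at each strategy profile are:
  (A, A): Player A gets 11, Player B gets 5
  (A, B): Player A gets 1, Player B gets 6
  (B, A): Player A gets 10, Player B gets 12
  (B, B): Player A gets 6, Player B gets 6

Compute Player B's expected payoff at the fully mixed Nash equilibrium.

First find x, the probability Player A plays A, from Player B's indifference between A and B: 5x + 12(1−x) = 6x + 6(1−x), giving x = 6/7.
Since Player B is indifferent in equilibrium, Player B's expected payoff equals the payoff from either column against (6/7, 1/7). Using A: 5(6/7) + 12(1/7) = 6.

6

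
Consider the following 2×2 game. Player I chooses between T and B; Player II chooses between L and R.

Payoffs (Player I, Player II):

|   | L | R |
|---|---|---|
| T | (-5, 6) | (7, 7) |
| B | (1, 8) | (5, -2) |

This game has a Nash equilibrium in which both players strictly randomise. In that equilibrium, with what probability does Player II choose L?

Let c be the probability that Player II plays L. In a completely mixed equilibrium, Player I must be indifferent between T and B.
Player I's expected payoff from T is −5c + 7(1−c); from B it is c + 5(1−c).
Setting these equal: −12c + 7 = −4c + 5, so c = 1/4.

1/4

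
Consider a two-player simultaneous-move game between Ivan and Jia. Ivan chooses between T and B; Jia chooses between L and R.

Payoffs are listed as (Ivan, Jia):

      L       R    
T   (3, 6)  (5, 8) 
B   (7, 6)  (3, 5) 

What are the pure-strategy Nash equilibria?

(T, L): Ivan prefers B (7 > 3); Jia prefers R (8 > 6) — not an equilibrium.
(T, R): Ivan gets 5 ≥ 3 from B, and Jia gets 8 ≥ 6 from L — Nash equilibrium.
(B, L): Ivan gets 7 ≥ 3 from T, and Jia gets 6 ≥ 5 from R — Nash equilibrium.
(B, R): Ivan prefers T (5 > 3); Jia prefers L (6 > 5) — not an equilibrium.

(T, R) and (B, L)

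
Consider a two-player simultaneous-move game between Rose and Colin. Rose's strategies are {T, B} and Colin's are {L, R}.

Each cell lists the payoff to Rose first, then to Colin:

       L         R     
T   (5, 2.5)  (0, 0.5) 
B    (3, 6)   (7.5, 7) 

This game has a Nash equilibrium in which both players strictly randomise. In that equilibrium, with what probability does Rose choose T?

1/3

Let r be the probability that Rose plays T. In a completely mixed equilibrium, Colin must be indifferent between L and R.
Colin's expected payoff from L is 2.5r + 6(1−r); from R it is 0.5r + 7(1−r).
Setting these equal: −3.5r + 6 = −6.5r + 7, so r = 1/3.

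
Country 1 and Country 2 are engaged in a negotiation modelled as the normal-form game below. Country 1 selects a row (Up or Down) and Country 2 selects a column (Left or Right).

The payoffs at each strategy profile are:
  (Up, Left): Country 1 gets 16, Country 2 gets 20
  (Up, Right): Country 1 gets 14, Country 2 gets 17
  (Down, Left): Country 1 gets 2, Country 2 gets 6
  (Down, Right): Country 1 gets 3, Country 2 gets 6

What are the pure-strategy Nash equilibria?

(Up, Left)

(Up, Left): Country 1 gets 16 ≥ 2 from Down, and Country 2 gets 20 ≥ 17 from Right — Nash equilibrium.
(Up, Right): Country 2 prefers Left (20 > 17) — not an equilibrium.
(Down, Left): Country 1 prefers Up (16 > 2) — not an equilibrium.
(Down, Right): Country 1 prefers Up (14 > 3) — not an equilibrium.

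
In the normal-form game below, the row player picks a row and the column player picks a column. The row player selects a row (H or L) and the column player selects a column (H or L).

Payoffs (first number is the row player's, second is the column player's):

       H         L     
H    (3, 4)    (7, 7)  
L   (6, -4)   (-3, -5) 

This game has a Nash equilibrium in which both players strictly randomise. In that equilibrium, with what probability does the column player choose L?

3/13

Let y be the probability that the column player plays H. In a completely mixed equilibrium, the row player must be indifferent between H and L.
The row player's expected payoff from H is 3y + 7(1−y); from L it is 6y − 3(1−y).
Setting these equal: −4y + 7 = 9y − 3, so y = 10/13.
Therefore the column player plays L with probability 1 − 10/13 = 3/13.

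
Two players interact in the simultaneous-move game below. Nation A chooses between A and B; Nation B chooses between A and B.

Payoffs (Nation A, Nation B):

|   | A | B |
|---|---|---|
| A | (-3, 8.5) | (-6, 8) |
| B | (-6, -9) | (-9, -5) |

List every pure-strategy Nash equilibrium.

(A, A): Nation A gets -3 ≥ -6 from B, and Nation B gets 8.5 ≥ 8 from B — Nash equilibrium.
(A, B): Nation B prefers A (8.5 > 8) — not an equilibrium.
(B, A): Nation A prefers A (-3 > -6); Nation B prefers B (-5 > -9) — not an equilibrium.
(B, B): Nation A prefers A (-6 > -9) — not an equilibrium.

(A, A)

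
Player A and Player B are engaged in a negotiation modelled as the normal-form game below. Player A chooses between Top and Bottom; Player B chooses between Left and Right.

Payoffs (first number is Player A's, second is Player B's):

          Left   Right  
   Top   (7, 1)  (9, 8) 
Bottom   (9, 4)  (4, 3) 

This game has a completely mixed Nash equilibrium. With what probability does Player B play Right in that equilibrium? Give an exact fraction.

2/7

Let c be the probability that Player B plays Left. In a completely mixed equilibrium, Player A must be indifferent between Top and Bottom.
Player A's expected payoff from Top is 7c + 9(1−c); from Bottom it is 9c + 4(1−c).
Setting these equal: −2c + 9 = 5c + 4, so c = 5/7.
Therefore Player B plays Right with probability 1 − 5/7 = 2/7.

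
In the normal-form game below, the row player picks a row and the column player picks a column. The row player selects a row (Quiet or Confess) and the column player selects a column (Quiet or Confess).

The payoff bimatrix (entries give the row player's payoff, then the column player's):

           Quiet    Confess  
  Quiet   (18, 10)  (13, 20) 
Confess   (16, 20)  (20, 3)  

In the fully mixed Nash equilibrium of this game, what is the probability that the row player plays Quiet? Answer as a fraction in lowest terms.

17/27

Let p be the probability that the row player plays Quiet. In a completely mixed equilibrium, the column player must be indifferent between Quiet and Confess.
The column player's expected payoff from Quiet is 10p + 20(1−p); from Confess it is 20p + 3(1−p).
Setting these equal: −10p + 20 = 17p + 3, so p = 17/27.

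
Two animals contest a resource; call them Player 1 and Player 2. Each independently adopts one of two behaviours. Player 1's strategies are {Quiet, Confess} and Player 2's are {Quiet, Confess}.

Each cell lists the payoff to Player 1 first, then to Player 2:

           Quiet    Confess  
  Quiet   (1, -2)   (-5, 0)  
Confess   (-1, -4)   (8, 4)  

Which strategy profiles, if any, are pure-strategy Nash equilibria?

(Confess, Confess)

(Quiet, Quiet): Player 2 prefers Confess (0 > -2) — not an equilibrium.
(Quiet, Confess): Player 1 prefers Confess (8 > -5) — not an equilibrium.
(Confess, Quiet): Player 1 prefers Quiet (1 > -1); Player 2 prefers Confess (4 > -4) — not an equilibrium.
(Confess, Confess): Player 1 gets 8 ≥ -5 from Quiet, and Player 2 gets 4 ≥ -4 from Quiet — Nash equilibrium.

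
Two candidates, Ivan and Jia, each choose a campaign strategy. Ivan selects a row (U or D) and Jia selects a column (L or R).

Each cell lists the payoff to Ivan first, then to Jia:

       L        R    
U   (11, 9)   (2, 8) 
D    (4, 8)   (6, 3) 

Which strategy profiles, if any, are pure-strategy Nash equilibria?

(U, L): Ivan gets 11 ≥ 4 from D, and Jia gets 9 ≥ 8 from R — Nash equilibrium.
(U, R): Ivan prefers D (6 > 2); Jia prefers L (9 > 8) — not an equilibrium.
(D, L): Ivan prefers U (11 > 4) — not an equilibrium.
(D, R): Jia prefers L (8 > 3) — not an equilibrium.

(U, L)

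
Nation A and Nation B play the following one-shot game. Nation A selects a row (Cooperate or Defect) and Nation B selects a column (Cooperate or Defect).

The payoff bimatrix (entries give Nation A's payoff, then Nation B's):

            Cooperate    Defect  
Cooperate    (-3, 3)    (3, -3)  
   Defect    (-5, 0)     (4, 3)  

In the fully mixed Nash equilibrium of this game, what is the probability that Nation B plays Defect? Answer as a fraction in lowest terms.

Let c be the probability that Nation B plays Cooperate. In a completely mixed equilibrium, Nation A must be indifferent between Cooperate and Defect.
Nation A's expected payoff from Cooperate is −3c + 3(1−c); from Defect it is −5c + 4(1−c).
Setting these equal: −6c + 3 = −9c + 4, so c = 1/3.
Therefore Nation B plays Defect with probability 1 − 1/3 = 2/3.

2/3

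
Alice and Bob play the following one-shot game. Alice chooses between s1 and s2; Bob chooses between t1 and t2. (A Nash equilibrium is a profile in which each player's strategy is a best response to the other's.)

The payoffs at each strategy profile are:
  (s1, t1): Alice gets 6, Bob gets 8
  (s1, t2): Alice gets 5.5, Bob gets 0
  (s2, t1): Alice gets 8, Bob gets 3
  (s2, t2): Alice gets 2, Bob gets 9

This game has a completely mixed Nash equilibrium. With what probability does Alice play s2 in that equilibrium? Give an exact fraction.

4/7

Let x be the probability that Alice plays s1. In a completely mixed equilibrium, Bob must be indifferent between t1 and t2.
Bob's expected payoff from t1 is 8x + 3(1−x); from t2 it is 9(1−x).
Setting these equal: 5x + 3 = −9x + 9, so x = 3/7.
Therefore Alice plays s2 with probability 1 − 3/7 = 4/7.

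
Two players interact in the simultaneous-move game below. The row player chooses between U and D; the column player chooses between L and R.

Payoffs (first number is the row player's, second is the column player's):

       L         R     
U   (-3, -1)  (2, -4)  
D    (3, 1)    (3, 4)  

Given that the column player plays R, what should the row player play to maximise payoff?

Against R, the row player earns 2 from U and 3 from D.
So D is the best response.

D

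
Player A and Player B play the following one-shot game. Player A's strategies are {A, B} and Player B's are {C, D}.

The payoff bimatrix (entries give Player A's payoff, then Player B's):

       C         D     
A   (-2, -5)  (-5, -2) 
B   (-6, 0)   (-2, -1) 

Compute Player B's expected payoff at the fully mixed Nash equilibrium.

-5/4

First find p, the probability Player A plays A, from Player B's indifference between C and D: −5p = −2p − (1−p), giving p = 1/4.
Since Player B is indifferent in equilibrium, Player B's expected payoff equals the payoff from either column against (1/4, 3/4). Using C: −5(1/4) = -5/4.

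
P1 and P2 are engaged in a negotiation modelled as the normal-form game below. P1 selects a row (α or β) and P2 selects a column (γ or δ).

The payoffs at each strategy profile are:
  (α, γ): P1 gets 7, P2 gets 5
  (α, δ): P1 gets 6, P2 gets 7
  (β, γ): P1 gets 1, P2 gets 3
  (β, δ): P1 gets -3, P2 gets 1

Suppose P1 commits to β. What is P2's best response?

γ

Against β, P2 earns 3 from γ and 1 from δ.
So γ is the best response.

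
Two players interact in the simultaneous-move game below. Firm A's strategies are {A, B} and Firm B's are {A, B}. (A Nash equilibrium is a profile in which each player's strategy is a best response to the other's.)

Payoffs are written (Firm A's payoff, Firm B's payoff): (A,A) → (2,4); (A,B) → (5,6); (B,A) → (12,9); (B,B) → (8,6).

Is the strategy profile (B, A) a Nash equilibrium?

Yes

At (B, A), Firm A earns 12; switching to A would give 2, so Firm A has no profitable deviation.
Firm B earns 9; switching to B would give 6, so Firm B has no profitable deviation.
Neither player can gain by a unilateral deviation, so this profile is a Nash equilibrium.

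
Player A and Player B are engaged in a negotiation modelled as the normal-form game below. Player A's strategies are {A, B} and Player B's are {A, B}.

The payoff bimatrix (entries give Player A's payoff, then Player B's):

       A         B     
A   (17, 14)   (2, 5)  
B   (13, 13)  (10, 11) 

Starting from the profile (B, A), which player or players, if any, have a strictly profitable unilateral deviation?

Player A at (B, A) earns 13; deviating to A yields 17 — a strict improvement.
Player B earns 13; deviating to B yields 11 — not better.
Only Player A has a strictly profitable deviation.

Player A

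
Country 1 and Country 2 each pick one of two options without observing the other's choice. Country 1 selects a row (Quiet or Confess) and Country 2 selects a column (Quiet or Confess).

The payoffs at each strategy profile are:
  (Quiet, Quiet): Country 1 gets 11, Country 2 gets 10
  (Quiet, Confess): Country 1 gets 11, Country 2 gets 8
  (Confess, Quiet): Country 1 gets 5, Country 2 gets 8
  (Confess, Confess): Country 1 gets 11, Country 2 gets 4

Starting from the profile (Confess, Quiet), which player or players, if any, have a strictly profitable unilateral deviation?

Country 1 at (Confess, Quiet) earns 5; deviating to Quiet yields 11 — a strict improvement.
Country 2 earns 8; deviating to Confess yields 4 — not better.
Only Country 1 has a strictly profitable deviation.

Country 1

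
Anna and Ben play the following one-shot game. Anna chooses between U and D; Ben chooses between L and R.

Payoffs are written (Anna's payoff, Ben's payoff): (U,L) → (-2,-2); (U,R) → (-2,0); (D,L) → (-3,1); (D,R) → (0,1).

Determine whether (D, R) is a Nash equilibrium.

At (D, R), Anna earns 0; switching to U would give -2, so Anna has no profitable deviation.
Ben earns 1; switching to L would give 1, so Ben has no profitable deviation.
Neither player can gain by a unilateral deviation, so this profile is a Nash equilibrium.

Yes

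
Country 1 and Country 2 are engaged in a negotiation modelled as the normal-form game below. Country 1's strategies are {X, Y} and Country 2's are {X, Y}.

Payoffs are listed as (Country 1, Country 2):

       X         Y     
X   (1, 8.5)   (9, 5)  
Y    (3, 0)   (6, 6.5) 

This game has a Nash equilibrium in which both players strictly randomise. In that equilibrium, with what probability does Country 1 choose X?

Let r be the probability that Country 1 plays X. In a completely mixed equilibrium, Country 2 must be indifferent between X and Y.
Country 2's expected payoff from X is 8.5r; from Y it is 5r + 6.5(1−r).
Setting these equal: 8.5r = −1.5r + 6.5, so r = 13/20.

13/20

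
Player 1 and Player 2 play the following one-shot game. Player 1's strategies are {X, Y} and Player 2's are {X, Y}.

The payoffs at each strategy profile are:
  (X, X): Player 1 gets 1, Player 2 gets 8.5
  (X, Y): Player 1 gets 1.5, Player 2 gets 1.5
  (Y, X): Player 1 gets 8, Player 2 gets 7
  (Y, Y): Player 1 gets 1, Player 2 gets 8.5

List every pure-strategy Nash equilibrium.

(X, X): Player 1 prefers Y (8 > 1) — not an equilibrium.
(X, Y): Player 2 prefers X (8.5 > 1.5) — not an equilibrium.
(Y, X): Player 2 prefers Y (8.5 > 7) — not an equilibrium.
(Y, Y): Player 1 prefers X (1.5 > 1) — not an equilibrium.

none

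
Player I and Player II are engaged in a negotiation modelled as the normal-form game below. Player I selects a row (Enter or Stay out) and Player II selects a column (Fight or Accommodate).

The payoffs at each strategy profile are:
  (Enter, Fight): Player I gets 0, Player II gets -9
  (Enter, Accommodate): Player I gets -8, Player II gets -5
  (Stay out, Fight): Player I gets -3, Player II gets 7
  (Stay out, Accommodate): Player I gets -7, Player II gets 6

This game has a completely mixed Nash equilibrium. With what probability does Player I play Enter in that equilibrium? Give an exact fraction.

Let x be the probability that Player I plays Enter. In a completely mixed equilibrium, Player II must be indifferent between Fight and Accommodate.
Player II's expected payoff from Fight is −9x + 7(1−x); from Accommodate it is −5x + 6(1−x).
Setting these equal: −16x + 7 = −11x + 6, so x = 1/5.

1/5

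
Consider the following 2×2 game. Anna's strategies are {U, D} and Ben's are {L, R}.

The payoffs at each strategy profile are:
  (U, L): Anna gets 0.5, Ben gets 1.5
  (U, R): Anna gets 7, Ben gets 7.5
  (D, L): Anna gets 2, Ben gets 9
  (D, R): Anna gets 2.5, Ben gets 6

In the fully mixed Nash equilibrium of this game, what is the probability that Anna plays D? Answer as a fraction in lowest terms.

2/3

Let p be the probability that Anna plays U. In a completely mixed equilibrium, Ben must be indifferent between L and R.
Ben's expected payoff from L is 1.5p + 9(1−p); from R it is 7.5p + 6(1−p).
Setting these equal: −7.5p + 9 = 1.5p + 6, so p = 1/3.
Therefore Anna plays D with probability 1 − 1/3 = 2/3.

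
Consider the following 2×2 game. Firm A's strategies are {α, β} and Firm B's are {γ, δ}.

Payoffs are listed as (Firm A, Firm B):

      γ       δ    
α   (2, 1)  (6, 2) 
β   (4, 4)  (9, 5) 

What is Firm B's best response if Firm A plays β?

δ

Against β, Firm B earns 4 from γ and 5 from δ.
So δ is the best response.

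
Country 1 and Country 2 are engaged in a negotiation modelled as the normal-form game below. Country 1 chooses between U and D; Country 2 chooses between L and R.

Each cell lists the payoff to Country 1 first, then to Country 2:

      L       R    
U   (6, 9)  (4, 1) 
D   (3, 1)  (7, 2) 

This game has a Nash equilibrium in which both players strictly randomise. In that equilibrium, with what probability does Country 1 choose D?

Let r be the probability that Country 1 plays U. In a completely mixed equilibrium, Country 2 must be indifferent between L and R.
Country 2's expected payoff from L is 9r + (1−r); from R it is r + 2(1−r).
Setting these equal: 8r + 1 = −r + 2, so r = 1/9.
Therefore Country 1 plays D with probability 1 − 1/9 = 8/9.

8/9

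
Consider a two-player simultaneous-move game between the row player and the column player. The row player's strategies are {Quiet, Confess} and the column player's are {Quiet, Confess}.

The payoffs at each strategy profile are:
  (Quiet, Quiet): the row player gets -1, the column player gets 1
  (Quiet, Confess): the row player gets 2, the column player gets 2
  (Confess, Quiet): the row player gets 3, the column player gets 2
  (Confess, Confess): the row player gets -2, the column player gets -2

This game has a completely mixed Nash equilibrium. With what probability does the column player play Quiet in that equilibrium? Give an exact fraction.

1/2

Let c be the probability that the column player plays Quiet. In a completely mixed equilibrium, the row player must be indifferent between Quiet and Confess.
The row player's expected payoff from Quiet is −c + 2(1−c); from Confess it is 3c − 2(1−c).
Setting these equal: −3c + 2 = 5c − 2, so c = 1/2.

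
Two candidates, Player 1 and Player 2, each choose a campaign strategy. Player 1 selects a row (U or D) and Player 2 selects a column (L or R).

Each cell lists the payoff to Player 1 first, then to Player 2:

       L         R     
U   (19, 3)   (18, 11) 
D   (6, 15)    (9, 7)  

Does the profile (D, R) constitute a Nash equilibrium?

At (D, R), Player 1 earns 9; switching to U would give 18, so Player 1 would deviate.
Player 2 earns 7; switching to L would give 15, so Player 2 would deviate.
Since at least one player can profitably deviate, this is not a Nash equilibrium.

No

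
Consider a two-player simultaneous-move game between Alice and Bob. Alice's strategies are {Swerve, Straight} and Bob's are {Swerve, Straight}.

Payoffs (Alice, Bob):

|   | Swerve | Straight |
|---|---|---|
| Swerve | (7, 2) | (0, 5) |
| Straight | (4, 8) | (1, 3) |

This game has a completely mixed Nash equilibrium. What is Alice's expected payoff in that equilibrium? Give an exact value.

First find q, the probability Bob plays Swerve, from Alice's indifference between Swerve and Straight: 7q = 4q + (1−q), giving q = 1/4.
Since Alice is indifferent in equilibrium, Alice's expected payoff equals the payoff from either row against (1/4, 3/4). Using Swerve: 7(1/4) = 7/4.

7/4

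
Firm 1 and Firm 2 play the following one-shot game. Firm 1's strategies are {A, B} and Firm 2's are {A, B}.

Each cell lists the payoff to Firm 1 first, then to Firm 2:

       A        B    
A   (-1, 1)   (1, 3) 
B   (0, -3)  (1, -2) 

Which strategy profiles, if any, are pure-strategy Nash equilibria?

(A, A): Firm 1 prefers B (0 > -1); Firm 2 prefers B (3 > 1) — not an equilibrium.
(A, B): Firm 1 gets 1 ≥ 1 from B, and Firm 2 gets 3 ≥ 1 from A — Nash equilibrium.
(B, A): Firm 2 prefers B (-2 > -3) — not an equilibrium.
(B, B): Firm 1 gets 1 ≥ 1 from A, and Firm 2 gets -2 ≥ -3 from A — Nash equilibrium.

(A, B) and (B, B)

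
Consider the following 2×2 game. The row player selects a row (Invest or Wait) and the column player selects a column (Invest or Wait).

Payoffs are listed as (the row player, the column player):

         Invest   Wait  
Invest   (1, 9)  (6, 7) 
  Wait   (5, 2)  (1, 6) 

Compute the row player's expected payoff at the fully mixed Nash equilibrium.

First find q, the probability the column player plays Invest, from the row player's indifference between Invest and Wait: q + 6(1−q) = 5q + (1−q), giving q = 5/9.
Since the row player is indifferent in equilibrium, the row player's expected payoff equals the payoff from either row against (5/9, 4/9). Using Invest: (5/9) + 6(4/9) = 29/9.

29/9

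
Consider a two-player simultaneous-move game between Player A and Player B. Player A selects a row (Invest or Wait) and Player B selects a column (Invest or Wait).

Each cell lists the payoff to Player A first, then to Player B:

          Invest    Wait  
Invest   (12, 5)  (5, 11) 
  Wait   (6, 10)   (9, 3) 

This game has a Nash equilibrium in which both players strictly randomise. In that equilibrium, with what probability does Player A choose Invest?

Let x be the probability that Player A plays Invest. In a completely mixed equilibrium, Player B must be indifferent between Invest and Wait.
Player B's expected payoff from Invest is 5x + 10(1−x); from Wait it is 11x + 3(1−x).
Setting these equal: −5x + 10 = 8x + 3, so x = 7/13.

7/13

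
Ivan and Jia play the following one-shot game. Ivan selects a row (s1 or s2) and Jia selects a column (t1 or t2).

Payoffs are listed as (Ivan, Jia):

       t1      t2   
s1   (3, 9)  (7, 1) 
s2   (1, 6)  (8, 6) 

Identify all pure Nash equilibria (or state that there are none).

(s1, t1): Ivan gets 3 ≥ 1 from s2, and Jia gets 9 ≥ 1 from t2 — Nash equilibrium.
(s1, t2): Ivan prefers s2 (8 > 7); Jia prefers t1 (9 > 1) — not an equilibrium.
(s2, t1): Ivan prefers s1 (3 > 1) — not an equilibrium.
(s2, t2): Ivan gets 8 ≥ 7 from s1, and Jia gets 6 ≥ 6 from t1 — Nash equilibrium.

(s1, t1) and (s2, t2)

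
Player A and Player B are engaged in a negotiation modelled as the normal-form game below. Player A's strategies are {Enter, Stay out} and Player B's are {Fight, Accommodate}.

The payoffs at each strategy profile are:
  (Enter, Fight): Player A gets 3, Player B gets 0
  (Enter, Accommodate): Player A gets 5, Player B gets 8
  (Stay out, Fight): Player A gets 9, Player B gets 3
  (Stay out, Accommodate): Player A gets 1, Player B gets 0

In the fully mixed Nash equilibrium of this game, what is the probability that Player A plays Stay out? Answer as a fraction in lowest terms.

8/11

Let x be the probability that Player A plays Enter. In a completely mixed equilibrium, Player B must be indifferent between Fight and Accommodate.
Player B's expected payoff from Fight is 3(1−x); from Accommodate it is 8x.
Setting these equal: −3x + 3 = 8x, so x = 3/11.
Therefore Player A plays Stay out with probability 1 − 3/11 = 8/11.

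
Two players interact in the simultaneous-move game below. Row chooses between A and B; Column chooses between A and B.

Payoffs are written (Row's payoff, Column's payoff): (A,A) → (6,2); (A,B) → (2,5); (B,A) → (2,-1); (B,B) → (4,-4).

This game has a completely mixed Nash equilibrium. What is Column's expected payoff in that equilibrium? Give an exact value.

First find x, the probability Row plays A, from Column's indifference between A and B: 2x − (1−x) = 5x − 4(1−x), giving x = 1/2.
Since Column is indifferent in equilibrium, Column's expected payoff equals the payoff from either column against (1/2, 1/2). Using A: 2(1/2) − (1/2) = 1/2.

1/2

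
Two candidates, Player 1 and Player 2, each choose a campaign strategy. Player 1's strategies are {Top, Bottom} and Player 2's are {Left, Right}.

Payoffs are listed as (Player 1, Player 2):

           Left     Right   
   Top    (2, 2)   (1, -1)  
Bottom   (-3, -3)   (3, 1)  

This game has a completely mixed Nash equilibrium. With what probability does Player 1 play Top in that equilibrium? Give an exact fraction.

4/7

Let x be the probability that Player 1 plays Top. In a completely mixed equilibrium, Player 2 must be indifferent between Left and Right.
Player 2's expected payoff from Left is 2x − 3(1−x); from Right it is −x + (1−x).
Setting these equal: 5x − 3 = −2x + 1, so x = 4/7.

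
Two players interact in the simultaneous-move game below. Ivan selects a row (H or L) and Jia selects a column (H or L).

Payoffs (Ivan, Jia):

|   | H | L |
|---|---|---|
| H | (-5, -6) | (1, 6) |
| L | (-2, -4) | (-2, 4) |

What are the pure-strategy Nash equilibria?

(H, H): Ivan prefers L (-2 > -5); Jia prefers L (6 > -6) — not an equilibrium.
(H, L): Ivan gets 1 ≥ -2 from L, and Jia gets 6 ≥ -6 from H — Nash equilibrium.
(L, H): Jia prefers L (4 > -4) — not an equilibrium.
(L, L): Ivan prefers H (1 > -2) — not an equilibrium.

(H, L)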